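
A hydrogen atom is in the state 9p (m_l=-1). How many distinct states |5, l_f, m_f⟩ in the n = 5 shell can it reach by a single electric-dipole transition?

4

E1 requires Δl = ±1, so l_f ∈ {0, 2}; with 0 ≤ l_f ≤ n_f−1 = 4, the allowed l_f values are {0, 2}.
For l_f = 0: m_f ∈ {m_i−1, m_i, m_i+1} ∩ [−0, 0] = {0} → 1 state.
For l_f = 2: m_f ∈ {m_i−1, m_i, m_i+1} ∩ [−2, 2] = {-2, -1, 0} → 3 states.
Total: 4.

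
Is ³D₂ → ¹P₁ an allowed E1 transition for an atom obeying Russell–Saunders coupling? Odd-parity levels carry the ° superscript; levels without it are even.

Initial level: S=1, L=2, J=2, parity even. Final level: S=0, L=1, J=1, parity even.
Parity must change: even → even — fails.
ΔJ = 0, ±1 (not J=0↔0): J: 2 → 1, ΔJ = -1 — passes.
ΔS = 0: S: 1 → 0 — fails.
ΔL = 0, ±1 (not L=0↔0): L: 2 → 1, ΔL = -1 — passes.
Rule(s) violated: parity, ΔS.

forbidden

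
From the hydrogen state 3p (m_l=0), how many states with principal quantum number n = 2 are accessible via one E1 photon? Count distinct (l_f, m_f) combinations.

1

E1 requires Δl = ±1, so l_f ∈ {0, 2}; with 0 ≤ l_f ≤ n_f−1 = 1, the allowed l_f values are {0}.
For l_f = 0: m_f ∈ {m_i−1, m_i, m_i+1} ∩ [−0, 0] = {0} → 1 state.
Total: 1.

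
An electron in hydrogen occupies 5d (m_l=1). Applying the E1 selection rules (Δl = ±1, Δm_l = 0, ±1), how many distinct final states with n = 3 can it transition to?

E1 requires Δl = ±1, so l_f ∈ {1, 3}; with 0 ≤ l_f ≤ n_f−1 = 2, the allowed l_f values are {1}.
For l_f = 1: m_f ∈ {m_i−1, m_i, m_i+1} ∩ [−1, 1] = {0, 1} → 2 states.
Total: 2.

2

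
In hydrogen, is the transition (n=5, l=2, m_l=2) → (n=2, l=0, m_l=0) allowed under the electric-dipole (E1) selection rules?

l: 2 → 0 (Δl = -2). Δl = ±1 fails.
Δm_l = 0 − (2) = -2. E1 requires Δm_l = 0, ±1: fails.
The transition is electric-dipole forbidden.

forbidden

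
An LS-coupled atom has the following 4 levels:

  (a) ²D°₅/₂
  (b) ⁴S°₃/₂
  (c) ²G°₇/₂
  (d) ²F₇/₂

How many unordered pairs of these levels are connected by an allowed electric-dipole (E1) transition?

2

(a)–(b): forbidden (parity, ΔS, ΔL).
(a)–(c): forbidden (parity, ΔL).
(a)–(d): allowed.
(b)–(c): forbidden (parity, ΔS, ΔL, ΔJ).
(b)–(d): forbidden (ΔS, ΔL, ΔJ).
(c)–(d): allowed.
Allowed pairs: 2 of 6.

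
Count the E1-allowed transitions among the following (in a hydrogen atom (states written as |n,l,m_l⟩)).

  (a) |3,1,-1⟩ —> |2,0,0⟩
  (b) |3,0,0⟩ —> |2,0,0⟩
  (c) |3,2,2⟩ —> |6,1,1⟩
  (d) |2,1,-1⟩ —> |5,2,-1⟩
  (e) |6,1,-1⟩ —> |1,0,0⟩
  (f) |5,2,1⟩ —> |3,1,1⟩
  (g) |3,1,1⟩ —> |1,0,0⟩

(a) allowed
(b) forbidden — Δl = +0 (E1 requires Δl = ±1)
(c) allowed
(d) allowed
(e) allowed
(f) allowed
(g) allowed
Total allowed: 6 of 7.

6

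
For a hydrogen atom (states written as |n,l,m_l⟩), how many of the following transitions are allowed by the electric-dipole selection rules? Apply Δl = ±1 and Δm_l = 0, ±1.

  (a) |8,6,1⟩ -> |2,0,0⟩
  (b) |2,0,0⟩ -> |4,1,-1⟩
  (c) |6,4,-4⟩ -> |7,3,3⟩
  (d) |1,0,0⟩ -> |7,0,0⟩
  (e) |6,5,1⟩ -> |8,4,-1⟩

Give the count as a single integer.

1

(a) forbidden — Δl = -6 (E1 requires Δl = ±1)
(b) allowed
(c) forbidden — Δm_l = +7 (E1 requires Δm_l = 0, ±1)
(d) forbidden — Δl = +0 (E1 requires Δl = ±1)
(e) forbidden — Δm_l = -2 (E1 requires Δm_l = 0, ±1)
Total allowed: 1 of 5.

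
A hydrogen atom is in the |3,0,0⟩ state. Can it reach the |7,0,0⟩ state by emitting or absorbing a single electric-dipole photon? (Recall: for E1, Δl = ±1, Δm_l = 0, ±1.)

forbidden

Initial l = 0, final l = 0, so Δl = +0. E1 requires Δl = ±1: violated.
Δm_l = 0 − (0) = +0. E1 requires Δm_l = 0, ±1: satisfied.
The transition is electric-dipole forbidden.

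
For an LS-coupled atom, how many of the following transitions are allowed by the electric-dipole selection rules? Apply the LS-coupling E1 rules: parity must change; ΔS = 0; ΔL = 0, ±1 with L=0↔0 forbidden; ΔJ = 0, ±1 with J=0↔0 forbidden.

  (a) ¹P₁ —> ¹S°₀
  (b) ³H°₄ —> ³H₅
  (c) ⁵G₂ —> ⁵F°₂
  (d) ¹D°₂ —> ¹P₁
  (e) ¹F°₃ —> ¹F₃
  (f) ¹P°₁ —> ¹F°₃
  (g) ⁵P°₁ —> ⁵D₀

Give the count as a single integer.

(a) allowed
(b) allowed
(c) allowed
(d) allowed
(e) allowed
(f) forbidden (parity, ΔL, ΔJ fail)
(g) allowed
Total allowed: 6 of 7.

6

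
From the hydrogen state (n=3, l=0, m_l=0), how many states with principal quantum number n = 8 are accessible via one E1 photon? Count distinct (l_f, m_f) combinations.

3

E1 requires Δl = ±1, so l_f ∈ {-1, 1}; with 0 ≤ l_f ≤ n_f−1 = 7, the allowed l_f values are {1}.
For l_f = 1: m_f ∈ {m_i−1, m_i, m_i+1} ∩ [−1, 1] = {-1, 0, 1} → 3 states.
Total: 3.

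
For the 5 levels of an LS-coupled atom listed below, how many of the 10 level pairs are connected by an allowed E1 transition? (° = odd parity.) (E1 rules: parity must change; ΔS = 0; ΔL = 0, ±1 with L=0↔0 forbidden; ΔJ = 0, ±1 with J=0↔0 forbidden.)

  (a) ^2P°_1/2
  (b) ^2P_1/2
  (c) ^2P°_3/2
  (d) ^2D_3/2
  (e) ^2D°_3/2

(a)–(b): allowed.
(a)–(c): forbidden (parity).
(a)–(d): allowed.
(a)–(e): forbidden (parity).
(b)–(c): allowed.
(b)–(d): forbidden (parity).
(b)–(e): allowed.
(c)–(d): allowed.
(c)–(e): forbidden (parity).
(d)–(e): allowed.
Allowed pairs: 6 of 10.

6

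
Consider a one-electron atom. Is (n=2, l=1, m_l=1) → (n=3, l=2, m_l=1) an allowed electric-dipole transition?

allowed

Initial l = 1, final l = 2, so Δl = +1. E1 requires Δl = ±1: ok.
m_l: 1 → 1 (Δm_l = +0). |Δm_l| ≤ 1 ok.
All E1 selection rules are satisfied.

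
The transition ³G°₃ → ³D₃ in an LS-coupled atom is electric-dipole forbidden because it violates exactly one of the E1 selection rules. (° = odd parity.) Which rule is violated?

the ΔL = 0, ±1 rule

Parity must change: odd → even — satisfied.
ΔS = 0: S: 1 → 1 — satisfied.
ΔL = 0, ±1 (not L=0↔0): L: 4 → 2, ΔL = -2 — violated.
ΔJ = 0, ±1 (not J=0↔0): J: 3 → 3, ΔJ = +0 — satisfied.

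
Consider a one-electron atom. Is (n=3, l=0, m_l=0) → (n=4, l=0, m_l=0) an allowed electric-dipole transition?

l: 0 → 0 (Δl = +0). Δl = ±1 fails.
Δm_l = 0 − (0) = +0. E1 requires Δm_l = 0, ±1: ok.
The transition is electric-dipole forbidden.

forbidden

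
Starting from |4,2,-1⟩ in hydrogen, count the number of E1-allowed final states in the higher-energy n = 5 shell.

5

E1 requires Δl = ±1, so l_f ∈ {1, 3}; with 0 ≤ l_f ≤ n_f−1 = 4, the allowed l_f values are {1, 3}.
For l_f = 1: m_f ∈ {m_i−1, m_i, m_i+1} ∩ [−1, 1] = {-1, 0} → 2 states.
For l_f = 3: m_f ∈ {m_i−1, m_i, m_i+1} ∩ [−3, 3] = {-2, -1, 0} → 3 states.
Total: 5.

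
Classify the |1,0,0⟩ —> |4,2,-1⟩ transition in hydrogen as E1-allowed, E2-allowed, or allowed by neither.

E2

Δl = 2 − 0 = +2; l_i + l_f = 2.
Δm_l = -1.
E1 (Δl = ±1, |Δm_l| ≤ 1): not satisfied.
E2 (Δl = 0,±2, l_i+l_f ≥ 2, |Δm_l| ≤ 2): satisfied.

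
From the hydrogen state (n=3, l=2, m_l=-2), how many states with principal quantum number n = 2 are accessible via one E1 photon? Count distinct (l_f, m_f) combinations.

E1 requires Δl = ±1, so l_f ∈ {1, 3}; with 0 ≤ l_f ≤ n_f−1 = 1, the allowed l_f values are {1}.
For l_f = 1: m_f ∈ {m_i−1, m_i, m_i+1} ∩ [−1, 1] = {-1} → 1 state.
Total: 1.

1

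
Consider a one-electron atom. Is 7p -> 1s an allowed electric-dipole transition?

Δl = 0 − 1 = -1; the E1 rule Δl = ±1 is satisfied.
All E1 selection rules are satisfied.

allowed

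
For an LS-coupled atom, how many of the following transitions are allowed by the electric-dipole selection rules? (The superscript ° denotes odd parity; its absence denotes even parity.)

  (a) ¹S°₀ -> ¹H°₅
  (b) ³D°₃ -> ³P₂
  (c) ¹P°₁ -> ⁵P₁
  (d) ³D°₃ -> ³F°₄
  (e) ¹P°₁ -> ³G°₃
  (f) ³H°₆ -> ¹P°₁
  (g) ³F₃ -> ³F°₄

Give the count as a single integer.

(a) forbidden (parity, ΔL, ΔJ fail)
(b) allowed
(c) forbidden (ΔS fails)
(d) forbidden (parity fails)
(e) forbidden (parity, ΔS, ΔL, ΔJ fail)
(f) forbidden (parity, ΔS, ΔL, ΔJ fail)
(g) allowed
Total allowed: 2 of 7.

2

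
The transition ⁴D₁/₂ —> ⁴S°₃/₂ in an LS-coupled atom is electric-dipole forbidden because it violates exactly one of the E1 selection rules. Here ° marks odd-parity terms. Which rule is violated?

the ΔL = 0, ±1 rule

Reading off the term symbols: S 3/2→3/2, L 2→0, J 1/2→3/2, parity even→odd.
ΔL = 0, ±1 (not L=0↔0): L: 2 → 0, ΔL = -2 — fails.
Parity must change: even → odd — ok.
ΔS = 0: S: 3/2 → 3/2 — ok.
ΔJ = 0, ±1 (not J=0↔0): J: 1/2 → 3/2, ΔJ = +1 — ok.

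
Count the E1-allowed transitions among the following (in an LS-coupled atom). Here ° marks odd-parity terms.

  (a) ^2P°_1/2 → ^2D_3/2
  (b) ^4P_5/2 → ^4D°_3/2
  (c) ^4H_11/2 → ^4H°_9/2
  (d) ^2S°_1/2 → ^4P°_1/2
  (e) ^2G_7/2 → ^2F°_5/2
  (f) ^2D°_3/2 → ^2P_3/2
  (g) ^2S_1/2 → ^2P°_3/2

(a) allowed
(b) allowed
(c) allowed
(d) forbidden (parity, ΔS fail)
(e) allowed
(f) allowed
(g) allowed
Total allowed: 6 of 7.

6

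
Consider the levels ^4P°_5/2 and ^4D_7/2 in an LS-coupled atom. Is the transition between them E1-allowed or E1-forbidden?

Parity must change: odd → even — ok.
ΔS = 0: S: 3/2 → 3/2 — ok.
ΔL = 0, ±1 (not L=0↔0): L: 1 → 2, ΔL = +1 — ok.
ΔJ = 0, ±1 (not J=0↔0): J: 5/2 → 7/2, ΔJ = +1 — ok.
All four E1 rules are satisfied.

allowed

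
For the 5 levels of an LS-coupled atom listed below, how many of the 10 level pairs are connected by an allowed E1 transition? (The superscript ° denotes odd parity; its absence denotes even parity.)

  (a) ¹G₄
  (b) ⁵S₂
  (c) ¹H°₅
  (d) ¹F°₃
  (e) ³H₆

(a)–(b): forbidden (parity, ΔS, ΔL, ΔJ).
(a)–(c): allowed.
(a)–(d): allowed.
(a)–(e): forbidden (parity, ΔS, ΔJ).
(b)–(c): forbidden (ΔS, ΔL, ΔJ).
(b)–(d): forbidden (ΔS, ΔL).
(b)–(e): forbidden (parity, ΔS, ΔL, ΔJ).
(c)–(d): forbidden (parity, ΔL, ΔJ).
(c)–(e): forbidden (ΔS).
(d)–(e): forbidden (ΔS, ΔL, ΔJ).
Allowed pairs: 2 of 10.

2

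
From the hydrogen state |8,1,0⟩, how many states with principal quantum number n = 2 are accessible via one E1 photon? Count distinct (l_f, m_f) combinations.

E1 requires Δl = ±1, so l_f ∈ {0, 2}; with 0 ≤ l_f ≤ n_f−1 = 1, the allowed l_f values are {0}.
For l_f = 0: m_f ∈ {m_i−1, m_i, m_i+1} ∩ [−0, 0] = {0} → 1 state.
Total: 1.

1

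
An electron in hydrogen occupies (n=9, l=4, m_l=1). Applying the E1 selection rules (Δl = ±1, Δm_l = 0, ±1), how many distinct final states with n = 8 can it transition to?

6

E1 requires Δl = ±1, so l_f ∈ {3, 5}; with 0 ≤ l_f ≤ n_f−1 = 7, the allowed l_f values are {3, 5}.
For l_f = 3: m_f ∈ {m_i−1, m_i, m_i+1} ∩ [−3, 3] = {0, 1, 2} → 3 states.
For l_f = 5: m_f ∈ {m_i−1, m_i, m_i+1} ∩ [−5, 5] = {0, 1, 2} → 3 states.
Total: 6.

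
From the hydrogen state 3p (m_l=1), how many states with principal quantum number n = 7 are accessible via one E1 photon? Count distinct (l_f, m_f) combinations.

4

E1 requires Δl = ±1, so l_f ∈ {0, 2}; with 0 ≤ l_f ≤ n_f−1 = 6, the allowed l_f values are {0, 2}.
For l_f = 0: m_f ∈ {m_i−1, m_i, m_i+1} ∩ [−0, 0] = {0} → 1 state.
For l_f = 2: m_f ∈ {m_i−1, m_i, m_i+1} ∩ [−2, 2] = {0, 1, 2} → 3 states.
Total: 4.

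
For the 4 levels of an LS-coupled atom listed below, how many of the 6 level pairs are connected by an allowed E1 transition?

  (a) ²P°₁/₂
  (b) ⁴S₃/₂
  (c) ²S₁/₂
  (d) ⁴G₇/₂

(a)–(b): forbidden (ΔS).
(a)–(c): allowed.
(a)–(d): forbidden (ΔS, ΔL, ΔJ).
(b)–(c): forbidden (parity, ΔS, ΔL).
(b)–(d): forbidden (parity, ΔL, ΔJ).
(c)–(d): forbidden (parity, ΔS, ΔL, ΔJ).
Allowed pairs: 1 of 6.

1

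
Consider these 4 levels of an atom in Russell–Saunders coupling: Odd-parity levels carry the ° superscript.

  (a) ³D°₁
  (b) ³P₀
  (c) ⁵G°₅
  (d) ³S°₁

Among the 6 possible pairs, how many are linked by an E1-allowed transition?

2

(a)–(b): allowed.
(a)–(c): forbidden (parity, ΔS, ΔL, ΔJ).
(a)–(d): forbidden (parity, ΔL).
(b)–(c): forbidden (ΔS, ΔL, ΔJ).
(b)–(d): allowed.
(c)–(d): forbidden (parity, ΔS, ΔL, ΔJ).
Allowed pairs: 2 of 6.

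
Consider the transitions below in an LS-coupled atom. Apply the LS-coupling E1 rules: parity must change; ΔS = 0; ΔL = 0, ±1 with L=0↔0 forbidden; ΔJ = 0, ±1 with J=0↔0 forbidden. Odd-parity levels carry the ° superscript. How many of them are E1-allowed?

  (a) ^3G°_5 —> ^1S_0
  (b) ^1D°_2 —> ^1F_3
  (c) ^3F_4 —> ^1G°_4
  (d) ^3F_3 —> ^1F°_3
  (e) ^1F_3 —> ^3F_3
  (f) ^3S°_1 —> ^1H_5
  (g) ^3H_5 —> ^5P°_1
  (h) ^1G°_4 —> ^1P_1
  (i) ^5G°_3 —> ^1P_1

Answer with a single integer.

1

(a) forbidden (ΔS, ΔL, ΔJ fail)
(b) allowed
(c) forbidden (ΔS fails)
(d) forbidden (ΔS fails)
(e) forbidden (parity, ΔS fail)
(f) forbidden (ΔS, ΔL, ΔJ fail)
(g) forbidden (ΔS, ΔL, ΔJ fail)
(h) forbidden (ΔL, ΔJ fail)
(i) forbidden (ΔS, ΔL, ΔJ fail)
Total allowed: 1 of 9.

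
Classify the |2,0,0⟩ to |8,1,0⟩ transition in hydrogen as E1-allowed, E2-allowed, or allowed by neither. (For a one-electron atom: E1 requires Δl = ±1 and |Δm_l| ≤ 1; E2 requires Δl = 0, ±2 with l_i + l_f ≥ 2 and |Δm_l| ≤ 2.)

Δl = 1 − 0 = +1; l_i + l_f = 1.
Δm_l = +0.
E1 (Δl = ±1, |Δm_l| ≤ 1): satisfied.
E2 (Δl = 0,±2, l_i+l_f ≥ 2, |Δm_l| ≤ 2): not satisfied.

E1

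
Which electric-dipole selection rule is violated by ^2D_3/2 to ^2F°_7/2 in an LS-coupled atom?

ΔS = 0: S: 1/2 → 1/2 — passes.
ΔL = 0, ±1 (not L=0↔0): L: 2 → 3, ΔL = +1 — passes.
ΔJ = 0, ±1 (not J=0↔0): J: 3/2 → 7/2, ΔJ = +2 — fails.
Parity must change: even → odd — passes.

the ΔJ = 0, ±1 rule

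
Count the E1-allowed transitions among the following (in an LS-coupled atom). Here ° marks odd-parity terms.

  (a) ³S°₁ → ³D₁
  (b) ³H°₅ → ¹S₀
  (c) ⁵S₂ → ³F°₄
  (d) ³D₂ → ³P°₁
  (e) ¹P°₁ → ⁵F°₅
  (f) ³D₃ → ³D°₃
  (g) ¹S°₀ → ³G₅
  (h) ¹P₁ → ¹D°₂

3

(a) forbidden (ΔL fails)
(b) forbidden (ΔS, ΔL, ΔJ fail)
(c) forbidden (ΔS, ΔL, ΔJ fail)
(d) allowed
(e) forbidden (parity, ΔS, ΔL, ΔJ fail)
(f) allowed
(g) forbidden (ΔS, ΔL, ΔJ fail)
(h) allowed
Total allowed: 3 of 8.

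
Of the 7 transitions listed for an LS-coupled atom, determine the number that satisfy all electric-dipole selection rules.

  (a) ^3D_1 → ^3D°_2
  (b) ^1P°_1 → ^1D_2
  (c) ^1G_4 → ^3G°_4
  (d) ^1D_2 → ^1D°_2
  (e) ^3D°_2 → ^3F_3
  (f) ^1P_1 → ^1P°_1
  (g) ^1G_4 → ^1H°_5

(a) allowed
(b) allowed
(c) forbidden (ΔS fails)
(d) allowed
(e) allowed
(f) allowed
(g) allowed
Total allowed: 6 of 7.

6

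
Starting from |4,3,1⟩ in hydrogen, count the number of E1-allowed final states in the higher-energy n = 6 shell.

6

E1 requires Δl = ±1, so l_f ∈ {2, 4}; with 0 ≤ l_f ≤ n_f−1 = 5, the allowed l_f values are {2, 4}.
For l_f = 2: m_f ∈ {m_i−1, m_i, m_i+1} ∩ [−2, 2] = {0, 1, 2} → 3 states.
For l_f = 4: m_f ∈ {m_i−1, m_i, m_i+1} ∩ [−4, 4] = {0, 1, 2} → 3 states.
Total: 6.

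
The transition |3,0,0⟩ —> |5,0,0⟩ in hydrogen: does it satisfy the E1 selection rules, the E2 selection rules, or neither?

Δl = 0 − 0 = +0; l_i + l_f = 0.
Δm_l = +0.
E1 (Δl = ±1, |Δm_l| ≤ 1): not satisfied.
E2 (Δl = 0,±2, l_i+l_f ≥ 2, |Δm_l| ≤ 2): not satisfied.

neither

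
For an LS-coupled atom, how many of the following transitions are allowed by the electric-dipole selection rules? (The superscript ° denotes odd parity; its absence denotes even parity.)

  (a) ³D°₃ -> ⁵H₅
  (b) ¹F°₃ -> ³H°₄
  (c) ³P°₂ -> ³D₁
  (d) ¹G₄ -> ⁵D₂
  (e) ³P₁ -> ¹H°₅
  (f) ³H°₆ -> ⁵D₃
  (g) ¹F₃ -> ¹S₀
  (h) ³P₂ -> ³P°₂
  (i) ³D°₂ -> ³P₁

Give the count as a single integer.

3

(a) forbidden (ΔS, ΔL, ΔJ fail)
(b) forbidden (parity, ΔS, ΔL fail)
(c) allowed
(d) forbidden (parity, ΔS, ΔL, ΔJ fail)
(e) forbidden (ΔS, ΔL, ΔJ fail)
(f) forbidden (ΔS, ΔL, ΔJ fail)
(g) forbidden (parity, ΔL, ΔJ fail)
(h) allowed
(i) allowed
Total allowed: 3 of 9.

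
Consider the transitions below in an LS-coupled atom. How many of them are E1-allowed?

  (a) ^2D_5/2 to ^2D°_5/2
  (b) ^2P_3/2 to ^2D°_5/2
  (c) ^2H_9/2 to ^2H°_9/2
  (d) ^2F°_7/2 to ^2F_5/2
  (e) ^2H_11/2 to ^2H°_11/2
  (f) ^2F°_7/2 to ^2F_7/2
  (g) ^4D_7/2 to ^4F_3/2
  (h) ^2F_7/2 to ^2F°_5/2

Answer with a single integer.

(a) allowed
(b) allowed
(c) allowed
(d) allowed
(e) allowed
(f) allowed
(g) forbidden (parity, ΔJ fail)
(h) allowed
Total allowed: 7 of 8.

7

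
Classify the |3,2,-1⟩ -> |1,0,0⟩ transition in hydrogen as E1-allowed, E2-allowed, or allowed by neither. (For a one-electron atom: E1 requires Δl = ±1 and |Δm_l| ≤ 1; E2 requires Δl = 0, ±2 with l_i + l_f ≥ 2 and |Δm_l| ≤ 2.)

E2

Δl = 0 − 2 = -2; l_i + l_f = 2.
Δm_l = +1.
E1 (Δl = ±1, |Δm_l| ≤ 1): not satisfied.
E2 (Δl = 0,±2, l_i+l_f ≥ 2, |Δm_l| ≤ 2): satisfied.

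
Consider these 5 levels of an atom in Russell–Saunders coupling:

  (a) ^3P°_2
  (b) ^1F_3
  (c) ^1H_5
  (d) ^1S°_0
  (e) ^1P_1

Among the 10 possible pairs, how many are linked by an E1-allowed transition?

1

(a)–(b): forbidden (ΔS, ΔL).
(a)–(c): forbidden (ΔS, ΔL, ΔJ).
(a)–(d): forbidden (parity, ΔS, ΔJ).
(a)–(e): forbidden (ΔS).
(b)–(c): forbidden (parity, ΔL, ΔJ).
(b)–(d): forbidden (ΔL, ΔJ).
(b)–(e): forbidden (parity, ΔL, ΔJ).
(c)–(d): forbidden (ΔL, ΔJ).
(c)–(e): forbidden (parity, ΔL, ΔJ).
(d)–(e): allowed.
Allowed pairs: 1 of 10.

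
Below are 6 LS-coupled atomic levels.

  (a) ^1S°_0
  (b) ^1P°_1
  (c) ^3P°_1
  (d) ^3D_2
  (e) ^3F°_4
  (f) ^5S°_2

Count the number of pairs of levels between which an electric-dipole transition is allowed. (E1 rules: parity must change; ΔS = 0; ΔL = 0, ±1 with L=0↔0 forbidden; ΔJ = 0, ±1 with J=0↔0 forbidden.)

(a)–(b): forbidden (parity).
(a)–(c): forbidden (parity, ΔS).
(a)–(d): forbidden (ΔS, ΔL, ΔJ).
(a)–(e): forbidden (parity, ΔS, ΔL, ΔJ).
(a)–(f): forbidden (parity, ΔS, ΔL, ΔJ).
(b)–(c): forbidden (parity, ΔS).
(b)–(d): forbidden (ΔS).
(b)–(e): forbidden (parity, ΔS, ΔL, ΔJ).
(b)–(f): forbidden (parity, ΔS).
(c)–(d): allowed.
(c)–(e): forbidden (parity, ΔL, ΔJ).
(c)–(f): forbidden (parity, ΔS).
(d)–(e): forbidden (ΔJ).
(d)–(f): forbidden (ΔS, ΔL).
(e)–(f): forbidden (parity, ΔS, ΔL, ΔJ).
Allowed pairs: 1 of 15.

1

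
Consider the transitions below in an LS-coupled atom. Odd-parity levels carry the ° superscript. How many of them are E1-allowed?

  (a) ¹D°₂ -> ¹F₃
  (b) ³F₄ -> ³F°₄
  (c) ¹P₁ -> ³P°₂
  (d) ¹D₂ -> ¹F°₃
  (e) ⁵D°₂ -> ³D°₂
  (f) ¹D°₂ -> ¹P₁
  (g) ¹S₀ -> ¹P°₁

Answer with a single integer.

5

(a) allowed
(b) allowed
(c) forbidden (ΔS fails)
(d) allowed
(e) forbidden (parity, ΔS fail)
(f) allowed
(g) allowed
Total allowed: 5 of 7.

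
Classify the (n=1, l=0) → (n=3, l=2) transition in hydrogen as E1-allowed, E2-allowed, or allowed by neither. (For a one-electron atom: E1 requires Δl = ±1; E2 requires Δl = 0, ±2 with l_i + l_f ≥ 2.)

E2

Δl = 2 − 0 = +2; l_i + l_f = 2.
E1 (Δl = ±1): not satisfied.
E2 (Δl = 0,±2, l_i+l_f ≥ 2): satisfied.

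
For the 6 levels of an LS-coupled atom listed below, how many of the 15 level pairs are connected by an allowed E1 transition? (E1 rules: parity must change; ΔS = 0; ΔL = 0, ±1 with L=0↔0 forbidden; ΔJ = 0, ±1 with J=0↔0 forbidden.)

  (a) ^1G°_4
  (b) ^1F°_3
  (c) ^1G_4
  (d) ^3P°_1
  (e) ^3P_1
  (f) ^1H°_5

(a)–(b): forbidden (parity).
(a)–(c): allowed.
(a)–(d): forbidden (parity, ΔS, ΔL, ΔJ).
(a)–(e): forbidden (ΔS, ΔL, ΔJ).
(a)–(f): forbidden (parity).
(b)–(c): allowed.
(b)–(d): forbidden (parity, ΔS, ΔL, ΔJ).
(b)–(e): forbidden (ΔS, ΔL, ΔJ).
(b)–(f): forbidden (parity, ΔL, ΔJ).
(c)–(d): forbidden (ΔS, ΔL, ΔJ).
(c)–(e): forbidden (parity, ΔS, ΔL, ΔJ).
(c)–(f): allowed.
(d)–(e): allowed.
(d)–(f): forbidden (parity, ΔS, ΔL, ΔJ).
(e)–(f): forbidden (ΔS, ΔL, ΔJ).
Allowed pairs: 4 of 15.

4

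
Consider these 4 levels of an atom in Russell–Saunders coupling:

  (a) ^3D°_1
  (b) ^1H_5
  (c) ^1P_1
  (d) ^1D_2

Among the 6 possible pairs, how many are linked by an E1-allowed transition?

0

(a)–(b): forbidden (ΔS, ΔL, ΔJ).
(a)–(c): forbidden (ΔS).
(a)–(d): forbidden (ΔS).
(b)–(c): forbidden (parity, ΔL, ΔJ).
(b)–(d): forbidden (parity, ΔL, ΔJ).
(c)–(d): forbidden (parity).
Allowed pairs: 0 of 6.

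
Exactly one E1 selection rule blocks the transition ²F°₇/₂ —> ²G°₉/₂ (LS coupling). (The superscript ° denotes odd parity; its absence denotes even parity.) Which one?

parity

Reading off the term symbols: S 1/2→1/2, L 3→4, J 7/2→9/2, parity odd→odd.
ΔL = 0, ±1 (not L=0↔0): L: 3 → 4, ΔL = +1 — ✓.
Parity must change: odd → odd — ✗.
ΔJ = 0, ±1 (not J=0↔0): J: 7/2 → 9/2, ΔJ = +1 — ✓.
ΔS = 0: S: 1/2 → 1/2 — ✓.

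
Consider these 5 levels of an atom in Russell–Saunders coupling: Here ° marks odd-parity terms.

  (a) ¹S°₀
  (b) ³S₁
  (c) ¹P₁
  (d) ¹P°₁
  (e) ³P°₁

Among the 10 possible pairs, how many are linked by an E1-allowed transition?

(a)–(b): forbidden (ΔS, ΔL).
(a)–(c): allowed.
(a)–(d): forbidden (parity).
(a)–(e): forbidden (parity, ΔS).
(b)–(c): forbidden (parity, ΔS).
(b)–(d): forbidden (ΔS).
(b)–(e): allowed.
(c)–(d): allowed.
(c)–(e): forbidden (ΔS).
(d)–(e): forbidden (parity, ΔS).
Allowed pairs: 3 of 10.

3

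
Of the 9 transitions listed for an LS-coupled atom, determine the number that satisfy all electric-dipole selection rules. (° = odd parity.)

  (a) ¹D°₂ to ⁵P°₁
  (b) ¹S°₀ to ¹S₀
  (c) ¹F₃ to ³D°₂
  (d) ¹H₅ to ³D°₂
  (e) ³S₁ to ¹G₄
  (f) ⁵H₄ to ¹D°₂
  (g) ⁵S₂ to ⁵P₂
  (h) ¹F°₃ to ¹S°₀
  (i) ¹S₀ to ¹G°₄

(a) forbidden (parity, ΔS fail)
(b) forbidden (ΔL, ΔJ fail)
(c) forbidden (ΔS fails)
(d) forbidden (ΔS, ΔL, ΔJ fail)
(e) forbidden (parity, ΔS, ΔL, ΔJ fail)
(f) forbidden (ΔS, ΔL, ΔJ fail)
(g) forbidden (parity fails)
(h) forbidden (parity, ΔL, ΔJ fail)
(i) forbidden (ΔL, ΔJ fail)
Total allowed: 0 of 9.

0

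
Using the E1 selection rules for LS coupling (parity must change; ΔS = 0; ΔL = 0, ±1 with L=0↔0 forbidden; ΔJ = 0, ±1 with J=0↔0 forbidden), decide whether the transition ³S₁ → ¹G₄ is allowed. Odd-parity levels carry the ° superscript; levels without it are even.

Reading off the term symbols: S 1→0, L 0→4, J 1→4, parity even→even.
Parity must change: even → even — fails.
ΔJ = 0, ±1 (not J=0↔0): J: 1 → 4, ΔJ = +3 — fails.
ΔL = 0, ±1 (not L=0↔0): L: 0 → 4, ΔL = +4 — fails.
ΔS = 0: S: 1 → 0 — fails.
Rule(s) violated: parity, ΔS, ΔL, ΔJ.

forbidden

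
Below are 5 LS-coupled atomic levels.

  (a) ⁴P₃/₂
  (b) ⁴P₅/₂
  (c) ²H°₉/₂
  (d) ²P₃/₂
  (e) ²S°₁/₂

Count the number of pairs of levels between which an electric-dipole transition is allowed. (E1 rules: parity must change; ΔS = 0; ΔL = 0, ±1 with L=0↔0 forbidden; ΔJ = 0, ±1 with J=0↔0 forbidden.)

(a)–(b): forbidden (parity).
(a)–(c): forbidden (ΔS, ΔL, ΔJ).
(a)–(d): forbidden (parity, ΔS).
(a)–(e): forbidden (ΔS).
(b)–(c): forbidden (ΔS, ΔL, ΔJ).
(b)–(d): forbidden (parity, ΔS).
(b)–(e): forbidden (ΔS, ΔJ).
(c)–(d): forbidden (ΔL, ΔJ).
(c)–(e): forbidden (parity, ΔL, ΔJ).
(d)–(e): allowed.
Allowed pairs: 1 of 10.

1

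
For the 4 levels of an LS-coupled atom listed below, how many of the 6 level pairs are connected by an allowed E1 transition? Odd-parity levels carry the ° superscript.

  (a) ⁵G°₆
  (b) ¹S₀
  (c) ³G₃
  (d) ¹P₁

0

(a)–(b): forbidden (ΔS, ΔL, ΔJ).
(a)–(c): forbidden (ΔS, ΔJ).
(a)–(d): forbidden (ΔS, ΔL, ΔJ).
(b)–(c): forbidden (parity, ΔS, ΔL, ΔJ).
(b)–(d): forbidden (parity).
(c)–(d): forbidden (parity, ΔS, ΔL, ΔJ).
Allowed pairs: 0 of 6.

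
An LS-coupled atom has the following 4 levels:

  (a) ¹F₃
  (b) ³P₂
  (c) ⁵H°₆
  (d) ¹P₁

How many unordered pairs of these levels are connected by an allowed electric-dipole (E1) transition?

0

(a)–(b): forbidden (parity, ΔS, ΔL).
(a)–(c): forbidden (ΔS, ΔL, ΔJ).
(a)–(d): forbidden (parity, ΔL, ΔJ).
(b)–(c): forbidden (ΔS, ΔL, ΔJ).
(b)–(d): forbidden (parity, ΔS).
(c)–(d): forbidden (ΔS, ΔL, ΔJ).
Allowed pairs: 0 of 6.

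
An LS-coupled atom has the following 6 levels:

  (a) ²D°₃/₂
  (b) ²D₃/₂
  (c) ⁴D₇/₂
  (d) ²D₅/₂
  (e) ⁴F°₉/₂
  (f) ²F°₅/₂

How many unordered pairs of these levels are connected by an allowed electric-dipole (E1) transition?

(a)–(b): allowed.
(a)–(c): forbidden (ΔS, ΔJ).
(a)–(d): allowed.
(a)–(e): forbidden (parity, ΔS, ΔJ).
(a)–(f): forbidden (parity).
(b)–(c): forbidden (parity, ΔS, ΔJ).
(b)–(d): forbidden (parity).
(b)–(e): forbidden (ΔS, ΔJ).
(b)–(f): allowed.
(c)–(d): forbidden (parity, ΔS).
(c)–(e): allowed.
(c)–(f): forbidden (ΔS).
(d)–(e): forbidden (ΔS, ΔJ).
(d)–(f): allowed.
(e)–(f): forbidden (parity, ΔS, ΔJ).
Allowed pairs: 5 of 15.

5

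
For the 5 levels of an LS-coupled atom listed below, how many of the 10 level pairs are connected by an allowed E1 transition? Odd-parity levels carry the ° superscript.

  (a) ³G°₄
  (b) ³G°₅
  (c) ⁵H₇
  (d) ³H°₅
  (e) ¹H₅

0

(a)–(b): forbidden (parity).
(a)–(c): forbidden (ΔS, ΔJ).
(a)–(d): forbidden (parity).
(a)–(e): forbidden (ΔS).
(b)–(c): forbidden (ΔS, ΔJ).
(b)–(d): forbidden (parity).
(b)–(e): forbidden (ΔS).
(c)–(d): forbidden (ΔS, ΔJ).
(c)–(e): forbidden (parity, ΔS, ΔJ).
(d)–(e): forbidden (ΔS).
Allowed pairs: 0 of 10.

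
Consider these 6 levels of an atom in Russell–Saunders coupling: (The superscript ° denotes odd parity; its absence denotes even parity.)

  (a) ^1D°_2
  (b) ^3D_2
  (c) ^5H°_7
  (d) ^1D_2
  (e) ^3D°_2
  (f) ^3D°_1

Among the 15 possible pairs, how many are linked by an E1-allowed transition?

3

(a)–(b): forbidden (ΔS).
(a)–(c): forbidden (parity, ΔS, ΔL, ΔJ).
(a)–(d): allowed.
(a)–(e): forbidden (parity, ΔS).
(a)–(f): forbidden (parity, ΔS).
(b)–(c): forbidden (ΔS, ΔL, ΔJ).
(b)–(d): forbidden (parity, ΔS).
(b)–(e): allowed.
(b)–(f): allowed.
(c)–(d): forbidden (ΔS, ΔL, ΔJ).
(c)–(e): forbidden (parity, ΔS, ΔL, ΔJ).
(c)–(f): forbidden (parity, ΔS, ΔL, ΔJ).
(d)–(e): forbidden (ΔS).
(d)–(f): forbidden (ΔS).
(e)–(f): forbidden (parity).
Allowed pairs: 3 of 15.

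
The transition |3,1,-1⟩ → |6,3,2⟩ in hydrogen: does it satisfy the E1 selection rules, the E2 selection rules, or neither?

neither

Δl = 3 − 1 = +2; l_i + l_f = 4.
Δm_l = +3.
E1 (Δl = ±1, |Δm_l| ≤ 1): not satisfied.
E2 (Δl = 0,±2, l_i+l_f ≥ 2, |Δm_l| ≤ 2): not satisfied.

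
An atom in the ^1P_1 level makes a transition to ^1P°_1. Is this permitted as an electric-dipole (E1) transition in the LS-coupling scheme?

allowed

Reading off the term symbols: S 0→0, L 1→1, J 1→1, parity even→odd.
Parity must change: even → odd — passes.
ΔS = 0: S: 0 → 0 — passes.
ΔL = 0, ±1 (not L=0↔0): L: 1 → 1, ΔL = +0 — passes.
ΔJ = 0, ±1 (not J=0↔0): J: 1 → 1, ΔJ = +0 — passes.
All four E1 rules are satisfied.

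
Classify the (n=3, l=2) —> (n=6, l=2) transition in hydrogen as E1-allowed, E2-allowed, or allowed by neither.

Δl = 2 − 2 = +0; l_i + l_f = 4.
E1 (Δl = ±1): not satisfied.
E2 (Δl = 0,±2, l_i+l_f ≥ 2): satisfied.

E2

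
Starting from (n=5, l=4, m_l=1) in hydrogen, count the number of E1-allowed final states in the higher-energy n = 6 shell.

6

E1 requires Δl = ±1, so l_f ∈ {3, 5}; with 0 ≤ l_f ≤ n_f−1 = 5, the allowed l_f values are {3, 5}.
For l_f = 3: m_f ∈ {m_i−1, m_i, m_i+1} ∩ [−3, 3] = {0, 1, 2} → 3 states.
For l_f = 5: m_f ∈ {m_i−1, m_i, m_i+1} ∩ [−5, 5] = {0, 1, 2} → 3 states.
Total: 6.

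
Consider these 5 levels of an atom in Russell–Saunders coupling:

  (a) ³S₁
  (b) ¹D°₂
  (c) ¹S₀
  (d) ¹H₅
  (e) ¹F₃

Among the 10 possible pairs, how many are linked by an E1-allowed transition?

(a)–(b): forbidden (ΔS, ΔL).
(a)–(c): forbidden (parity, ΔS, ΔL).
(a)–(d): forbidden (parity, ΔS, ΔL, ΔJ).
(a)–(e): forbidden (parity, ΔS, ΔL, ΔJ).
(b)–(c): forbidden (ΔL, ΔJ).
(b)–(d): forbidden (ΔL, ΔJ).
(b)–(e): allowed.
(c)–(d): forbidden (parity, ΔL, ΔJ).
(c)–(e): forbidden (parity, ΔL, ΔJ).
(d)–(e): forbidden (parity, ΔL, ΔJ).
Allowed pairs: 1 of 10.

1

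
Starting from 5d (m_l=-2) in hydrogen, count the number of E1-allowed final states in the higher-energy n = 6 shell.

4

E1 requires Δl = ±1, so l_f ∈ {1, 3}; with 0 ≤ l_f ≤ n_f−1 = 5, the allowed l_f values are {1, 3}.
For l_f = 1: m_f ∈ {m_i−1, m_i, m_i+1} ∩ [−1, 1] = {-1} → 1 state.
For l_f = 3: m_f ∈ {m_i−1, m_i, m_i+1} ∩ [−3, 3] = {-3, -2, -1} → 3 states.
Total: 4.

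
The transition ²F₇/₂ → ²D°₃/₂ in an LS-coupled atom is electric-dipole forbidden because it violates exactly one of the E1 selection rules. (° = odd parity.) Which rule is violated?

Initial level: S=1/2, L=3, J=7/2, parity even. Final level: S=1/2, L=2, J=3/2, parity odd.
Parity must change: even → odd — passes.
ΔS = 0: S: 1/2 → 1/2 — passes.
ΔL = 0, ±1 (not L=0↔0): L: 3 → 2, ΔL = -1 — passes.
ΔJ = 0, ±1 (not J=0↔0): J: 7/2 → 3/2, ΔJ = -2 — fails.

the ΔJ = 0, ±1 rule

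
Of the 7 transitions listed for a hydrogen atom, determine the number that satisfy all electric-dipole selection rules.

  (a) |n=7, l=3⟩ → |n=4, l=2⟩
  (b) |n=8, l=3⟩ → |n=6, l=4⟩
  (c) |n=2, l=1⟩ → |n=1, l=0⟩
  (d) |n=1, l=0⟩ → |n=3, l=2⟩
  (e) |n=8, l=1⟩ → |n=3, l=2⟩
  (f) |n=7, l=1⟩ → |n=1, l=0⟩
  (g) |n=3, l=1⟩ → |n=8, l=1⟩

5

(a) allowed
(b) allowed
(c) allowed
(d) forbidden — Δl = +2 (E1 requires Δl = ±1)
(e) allowed
(f) allowed
(g) forbidden — Δl = +0 (E1 requires Δl = ±1)
Total allowed: 5 of 7.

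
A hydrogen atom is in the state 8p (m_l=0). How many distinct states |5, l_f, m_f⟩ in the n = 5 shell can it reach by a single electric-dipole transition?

E1 requires Δl = ±1, so l_f ∈ {0, 2}; with 0 ≤ l_f ≤ n_f−1 = 4, the allowed l_f values are {0, 2}.
For l_f = 0: m_f ∈ {m_i−1, m_i, m_i+1} ∩ [−0, 0] = {0} → 1 state.
For l_f = 2: m_f ∈ {m_i−1, m_i, m_i+1} ∩ [−2, 2] = {-1, 0, 1} → 3 states.
Total: 4.

4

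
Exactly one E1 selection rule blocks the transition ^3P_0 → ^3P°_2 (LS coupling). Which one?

the ΔJ = 0, ±1 rule

Reading off the term symbols: S 1→1, L 1→1, J 0→2, parity even→odd.
ΔS = 0: S: 1 → 1 — passes.
ΔJ = 0, ±1 (not J=0↔0): J: 0 → 2, ΔJ = +2 — fails.
Parity must change: even → odd — passes.
ΔL = 0, ±1 (not L=0↔0): L: 1 → 1, ΔL = +0 — passes.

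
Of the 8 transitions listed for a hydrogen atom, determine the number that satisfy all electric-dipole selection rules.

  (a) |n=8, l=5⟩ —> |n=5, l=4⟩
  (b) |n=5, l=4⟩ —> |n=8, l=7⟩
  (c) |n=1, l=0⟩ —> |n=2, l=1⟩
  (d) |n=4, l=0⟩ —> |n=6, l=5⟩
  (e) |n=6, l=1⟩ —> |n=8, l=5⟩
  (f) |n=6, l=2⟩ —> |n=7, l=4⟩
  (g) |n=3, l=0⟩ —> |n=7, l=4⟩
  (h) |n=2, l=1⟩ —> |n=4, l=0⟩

(a) allowed
(b) forbidden — Δl = +3 (E1 requires Δl = ±1)
(c) allowed
(d) forbidden — Δl = +5 (E1 requires Δl = ±1)
(e) forbidden — Δl = +4 (E1 requires Δl = ±1)
(f) forbidden — Δl = +2 (E1 requires Δl = ±1)
(g) forbidden — Δl = +4 (E1 requires Δl = ±1)
(h) allowed
Total allowed: 3 of 8.

3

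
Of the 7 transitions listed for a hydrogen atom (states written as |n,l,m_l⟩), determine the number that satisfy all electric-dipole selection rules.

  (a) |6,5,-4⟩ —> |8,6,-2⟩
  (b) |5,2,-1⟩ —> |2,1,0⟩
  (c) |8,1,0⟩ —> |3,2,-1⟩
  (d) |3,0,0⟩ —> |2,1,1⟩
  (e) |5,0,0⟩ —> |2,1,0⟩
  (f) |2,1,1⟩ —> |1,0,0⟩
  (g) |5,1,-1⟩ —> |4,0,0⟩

6

(a) forbidden — Δm_l = +2 (E1 requires Δm_l = 0, ±1)
(b) allowed
(c) allowed
(d) allowed
(e) allowed
(f) allowed
(g) allowed
Total allowed: 6 of 7.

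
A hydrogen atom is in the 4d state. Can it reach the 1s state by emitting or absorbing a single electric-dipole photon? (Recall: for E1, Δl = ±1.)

forbidden

l: 2 → 0 (Δl = -2). Δl = ±1 violated.
The transition is electric-dipole forbidden.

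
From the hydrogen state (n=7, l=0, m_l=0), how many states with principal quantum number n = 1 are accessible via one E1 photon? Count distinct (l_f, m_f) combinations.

0

E1 requires l_f ∈ {-1, 1}, but neither lies in [0, 0], so no final state is reachable.
Total: 0.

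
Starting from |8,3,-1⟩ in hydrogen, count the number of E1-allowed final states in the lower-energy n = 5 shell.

E1 requires Δl = ±1, so l_f ∈ {2, 4}; with 0 ≤ l_f ≤ n_f−1 = 4, the allowed l_f values are {2, 4}.
For l_f = 2: m_f ∈ {m_i−1, m_i, m_i+1} ∩ [−2, 2] = {-2, -1, 0} → 3 states.
For l_f = 4: m_f ∈ {m_i−1, m_i, m_i+1} ∩ [−4, 4] = {-2, -1, 0} → 3 states.
Total: 6.

6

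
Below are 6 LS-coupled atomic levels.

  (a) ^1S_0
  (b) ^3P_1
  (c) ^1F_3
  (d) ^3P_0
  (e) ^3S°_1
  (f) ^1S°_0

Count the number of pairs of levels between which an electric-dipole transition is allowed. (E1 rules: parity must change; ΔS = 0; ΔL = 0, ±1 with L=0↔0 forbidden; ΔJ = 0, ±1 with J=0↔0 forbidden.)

(a)–(b): forbidden (parity, ΔS).
(a)–(c): forbidden (parity, ΔL, ΔJ).
(a)–(d): forbidden (parity, ΔS, ΔJ).
(a)–(e): forbidden (ΔS, ΔL).
(a)–(f): forbidden (ΔL, ΔJ).
(b)–(c): forbidden (parity, ΔS, ΔL, ΔJ).
(b)–(d): forbidden (parity).
(b)–(e): allowed.
(b)–(f): forbidden (ΔS).
(c)–(d): forbidden (parity, ΔS, ΔL, ΔJ).
(c)–(e): forbidden (ΔS, ΔL, ΔJ).
(c)–(f): forbidden (ΔL, ΔJ).
(d)–(e): allowed.
(d)–(f): forbidden (ΔS, ΔJ).
(e)–(f): forbidden (parity, ΔS, ΔL).
Allowed pairs: 2 of 15.

2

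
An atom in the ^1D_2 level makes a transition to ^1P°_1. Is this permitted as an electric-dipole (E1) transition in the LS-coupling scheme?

allowed

Parity must change: even → odd — ✓.
ΔS = 0: S: 0 → 0 — ✓.
ΔL = 0, ±1 (not L=0↔0): L: 2 → 1, ΔL = -1 — ✓.
ΔJ = 0, ±1 (not J=0↔0): J: 2 → 1, ΔJ = -1 — ✓.
All four E1 rules are satisfied.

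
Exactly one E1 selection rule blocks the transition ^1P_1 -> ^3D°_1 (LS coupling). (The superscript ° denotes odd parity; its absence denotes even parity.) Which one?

the ΔS = 0 rule

Parity must change: even → odd — ok.
ΔL = 0, ±1 (not L=0↔0): L: 1 → 2, ΔL = +1 — ok.
ΔJ = 0, ±1 (not J=0↔0): J: 1 → 1, ΔJ = +0 — ok.
ΔS = 0: S: 0 → 1 — fails.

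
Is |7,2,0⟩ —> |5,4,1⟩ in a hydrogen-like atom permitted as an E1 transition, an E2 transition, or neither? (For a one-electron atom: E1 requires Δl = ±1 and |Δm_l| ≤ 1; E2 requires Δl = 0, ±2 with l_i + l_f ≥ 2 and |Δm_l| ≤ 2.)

E2

Δl = 4 − 2 = +2; l_i + l_f = 6.
Δm_l = +1.
E1 (Δl = ±1, |Δm_l| ≤ 1): not satisfied.
E2 (Δl = 0,±2, l_i+l_f ≥ 2, |Δm_l| ≤ 2): satisfied.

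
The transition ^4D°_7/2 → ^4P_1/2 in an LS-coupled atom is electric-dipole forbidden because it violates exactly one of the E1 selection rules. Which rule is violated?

Parity must change: odd → even — satisfied.
ΔS = 0: S: 3/2 → 3/2 — satisfied.
ΔL = 0, ±1 (not L=0↔0): L: 2 → 1, ΔL = -1 — satisfied.
ΔJ = 0, ±1 (not J=0↔0): J: 7/2 → 1/2, ΔJ = -3 — violated.

the ΔJ = 0, ±1 rule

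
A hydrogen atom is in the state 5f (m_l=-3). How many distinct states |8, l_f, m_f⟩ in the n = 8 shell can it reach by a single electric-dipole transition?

4

E1 requires Δl = ±1, so l_f ∈ {2, 4}; with 0 ≤ l_f ≤ n_f−1 = 7, the allowed l_f values are {2, 4}.
For l_f = 2: m_f ∈ {m_i−1, m_i, m_i+1} ∩ [−2, 2] = {-2} → 1 state.
For l_f = 4: m_f ∈ {m_i−1, m_i, m_i+1} ∩ [−4, 4] = {-4, -3, -2} → 3 states.
Total: 4.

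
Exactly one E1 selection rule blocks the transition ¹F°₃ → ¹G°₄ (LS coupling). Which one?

parity

Reading off the term symbols: S 0→0, L 3→4, J 3→4, parity odd→odd.
ΔJ = 0, ±1 (not J=0↔0): J: 3 → 4, ΔJ = +1 — satisfied.
ΔS = 0: S: 0 → 0 — satisfied.
ΔL = 0, ±1 (not L=0↔0): L: 3 → 4, ΔL = +1 — satisfied.
Parity must change: odd → odd — violated.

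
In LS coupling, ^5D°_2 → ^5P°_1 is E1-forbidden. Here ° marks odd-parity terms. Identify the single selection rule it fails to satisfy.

Initial level: S=2, L=2, J=2, parity odd. Final level: S=2, L=1, J=1, parity odd.
Parity must change: odd → odd — ✗.
ΔS = 0: S: 2 → 2 — ✓.
ΔL = 0, ±1 (not L=0↔0): L: 2 → 1, ΔL = -1 — ✓.
ΔJ = 0, ±1 (not J=0↔0): J: 2 → 1, ΔJ = -1 — ✓.

parity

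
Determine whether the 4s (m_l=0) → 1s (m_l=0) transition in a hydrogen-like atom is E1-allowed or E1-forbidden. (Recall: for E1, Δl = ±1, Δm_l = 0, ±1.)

Δl = 0 − 0 = +0; the E1 rule Δl = ±1 is violated.
Δm_l = 0 − (0) = +0. E1 requires Δm_l = 0, ±1: satisfied.
The transition is electric-dipole forbidden.

forbidden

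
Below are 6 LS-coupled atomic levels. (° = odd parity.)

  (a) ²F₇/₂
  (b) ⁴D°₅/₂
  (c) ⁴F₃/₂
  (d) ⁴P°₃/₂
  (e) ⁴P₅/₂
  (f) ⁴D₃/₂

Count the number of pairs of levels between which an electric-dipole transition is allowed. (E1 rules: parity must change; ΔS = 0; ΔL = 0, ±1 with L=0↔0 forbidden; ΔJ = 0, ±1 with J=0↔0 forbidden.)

5

(a)–(b): forbidden (ΔS).
(a)–(c): forbidden (parity, ΔS, ΔJ).
(a)–(d): forbidden (ΔS, ΔL, ΔJ).
(a)–(e): forbidden (parity, ΔS, ΔL).
(a)–(f): forbidden (parity, ΔS, ΔJ).
(b)–(c): allowed.
(b)–(d): forbidden (parity).
(b)–(e): allowed.
(b)–(f): allowed.
(c)–(d): forbidden (ΔL).
(c)–(e): forbidden (parity, ΔL).
(c)–(f): forbidden (parity).
(d)–(e): allowed.
(d)–(f): allowed.
(e)–(f): forbidden (parity).
Allowed pairs: 5 of 15.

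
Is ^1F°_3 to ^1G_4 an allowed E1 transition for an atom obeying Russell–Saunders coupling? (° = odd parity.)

allowed

Parity must change: odd → even — ✓.
ΔS = 0: S: 0 → 0 — ✓.
ΔL = 0, ±1 (not L=0↔0): L: 3 → 4, ΔL = +1 — ✓.
ΔJ = 0, ±1 (not J=0↔0): J: 3 → 4, ΔJ = +1 — ✓.
All four E1 rules are satisfied.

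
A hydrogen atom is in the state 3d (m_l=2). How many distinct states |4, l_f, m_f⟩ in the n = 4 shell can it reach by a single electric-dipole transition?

4

E1 requires Δl = ±1, so l_f ∈ {1, 3}; with 0 ≤ l_f ≤ n_f−1 = 3, the allowed l_f values are {1, 3}.
For l_f = 1: m_f ∈ {m_i−1, m_i, m_i+1} ∩ [−1, 1] = {1} → 1 state.
For l_f = 3: m_f ∈ {m_i−1, m_i, m_i+1} ∩ [−3, 3] = {1, 2, 3} → 3 states.
Total: 4.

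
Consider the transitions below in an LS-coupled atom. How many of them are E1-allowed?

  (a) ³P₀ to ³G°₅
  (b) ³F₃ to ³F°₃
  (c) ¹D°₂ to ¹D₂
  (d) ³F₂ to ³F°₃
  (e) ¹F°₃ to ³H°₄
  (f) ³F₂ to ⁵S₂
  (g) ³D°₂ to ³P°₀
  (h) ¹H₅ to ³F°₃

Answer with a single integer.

(a) forbidden (ΔL, ΔJ fail)
(b) allowed
(c) allowed
(d) allowed
(e) forbidden (parity, ΔS, ΔL fail)
(f) forbidden (parity, ΔS, ΔL fail)
(g) forbidden (parity, ΔJ fail)
(h) forbidden (ΔS, ΔL, ΔJ fail)
Total allowed: 3 of 8.

3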